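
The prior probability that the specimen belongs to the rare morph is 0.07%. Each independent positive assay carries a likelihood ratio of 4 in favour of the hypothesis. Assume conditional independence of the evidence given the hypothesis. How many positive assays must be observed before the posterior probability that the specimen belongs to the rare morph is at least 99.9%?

11

Prior odds: 0.0007 ÷ 0.9993 = 7/9993.
Likelihood ratio per positive assay = 4.
Target odds: 0.999 ÷ 0.001 = 999.
Require 4ⁿ ≥ 999 ÷ (7/9993) = 9983007/7.
4¹⁰ = 1048576 falls short of 9983007/7 but 4¹¹ = 4194304 reaches it, so n = 11.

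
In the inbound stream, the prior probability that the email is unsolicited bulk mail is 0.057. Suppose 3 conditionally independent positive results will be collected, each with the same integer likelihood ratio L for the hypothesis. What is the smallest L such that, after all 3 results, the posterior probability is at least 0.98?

Prior odds = 0.057/0.943 = 57/943.
Target odds = 0.98/0.02 = 49.
Need L³ ≥ 49 ÷ (57/943) = 46207/57.
9³ = 729 < 46207/57 ≤ 1000 = 10³, so L = 10.

10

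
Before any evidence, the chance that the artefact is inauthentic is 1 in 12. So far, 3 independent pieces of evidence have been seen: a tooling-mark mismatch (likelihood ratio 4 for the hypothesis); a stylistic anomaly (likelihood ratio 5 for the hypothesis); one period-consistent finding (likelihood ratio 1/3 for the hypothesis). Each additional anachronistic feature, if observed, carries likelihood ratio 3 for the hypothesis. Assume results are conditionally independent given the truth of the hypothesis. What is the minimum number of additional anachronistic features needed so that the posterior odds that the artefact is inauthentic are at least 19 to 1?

4

Prior odds = (1/12)/(11/12) = 1/11.
Combined Bayes factor of the evidence already in hand = 4 × 5 × (1/3) = 20/3.
Odds after that evidence = (1/11) × 20/3 = 20/33.
Target odds = 19.
Need 3ⁿ ≥ 19 ÷ (20/33) = 31.35.
3³ = 27 falls short of 31.35 but 3⁴ = 81 reaches it, so n = 4.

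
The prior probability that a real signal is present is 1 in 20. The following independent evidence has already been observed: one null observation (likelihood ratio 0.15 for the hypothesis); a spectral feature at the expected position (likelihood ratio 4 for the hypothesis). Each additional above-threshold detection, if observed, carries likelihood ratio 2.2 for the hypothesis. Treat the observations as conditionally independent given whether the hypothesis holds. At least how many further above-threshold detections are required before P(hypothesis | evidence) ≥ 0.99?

Prior odds = 0.05/0.95 = 1/19.
Combined Bayes factor of the evidence already in hand = 0.15 × 4 = 0.6.
Odds after that evidence = (1/19) × 0.6 = 3/95.
Target odds = 0.99/0.01 = 99.
Need 2.2ⁿ ≥ 99 ÷ (3/95) = 3135.
2.2¹⁰ ≈2655.99 falls short of 3135 but 2.2¹¹ ≈5843.18 reaches it, so n = 11.

11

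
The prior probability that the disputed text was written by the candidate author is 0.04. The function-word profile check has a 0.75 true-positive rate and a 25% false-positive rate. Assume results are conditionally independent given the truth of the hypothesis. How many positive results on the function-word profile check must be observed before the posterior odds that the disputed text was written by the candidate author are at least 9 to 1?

5

Prior odds: 0.04 ÷ 0.96 = 1/24.
Likelihood ratio of a positive result = 0.75/0.25 = 3.
Target odds = 9.
Require 3ⁿ ≥ 9 ÷ (1/24) = 216.
3⁴ = 81 falls short of 216 but 3⁵ = 243 reaches it, so n = 5.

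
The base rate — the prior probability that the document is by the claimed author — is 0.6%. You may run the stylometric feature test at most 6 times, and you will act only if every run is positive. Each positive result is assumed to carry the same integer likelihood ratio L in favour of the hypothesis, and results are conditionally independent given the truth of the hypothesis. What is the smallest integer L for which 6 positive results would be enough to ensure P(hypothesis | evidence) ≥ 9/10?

Prior odds = 0.006/0.994 = 3/497.
Target odds = 0.9/0.1 = 9.
Need L⁶ ≥ 9 ÷ (3/497) = 1491.
3⁶ = 729 < 1491 ≤ 4096 = 4⁶, so L = 4.

4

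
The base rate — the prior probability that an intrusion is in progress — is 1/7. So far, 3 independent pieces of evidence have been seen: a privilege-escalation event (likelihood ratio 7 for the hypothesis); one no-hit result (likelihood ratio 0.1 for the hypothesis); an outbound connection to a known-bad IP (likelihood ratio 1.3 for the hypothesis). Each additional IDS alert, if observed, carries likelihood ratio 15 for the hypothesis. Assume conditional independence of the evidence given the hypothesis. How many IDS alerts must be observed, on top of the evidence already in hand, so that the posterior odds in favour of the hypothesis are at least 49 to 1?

3

Prior odds = (1/7)/(6/7) = 1/6.
Combined Bayes factor of the evidence already in hand = 7 × 0.1 × 1.3 = 0.91.
Odds after that evidence = (1/6) × 0.91 = 91/600.
Target odds = 49.
Need 15ⁿ ≥ 49 ÷ (91/600) = 4200/13.
15² = 225 falls short of 4200/13 but 15³ = 3375 reaches it, so n = 3.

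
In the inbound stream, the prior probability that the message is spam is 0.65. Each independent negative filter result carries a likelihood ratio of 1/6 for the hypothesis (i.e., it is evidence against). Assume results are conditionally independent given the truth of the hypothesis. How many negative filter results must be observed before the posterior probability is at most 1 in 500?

Prior odds: 0.65 ÷ 0.35 = 13/7.
Likelihood ratio per negative filter result = 1/6.
Target posterior odds = 0.002/0.998 = 1/499.
Need (13/7) × (1/6)ⁿ ≤ 1/499, i.e. (1/6)ⁿ ≤ 7/6487.
(1/6)³ = 1/216 is still above 7/6487 but (1/6)⁴ = 1/1296 is at or below it, so n = 4.

4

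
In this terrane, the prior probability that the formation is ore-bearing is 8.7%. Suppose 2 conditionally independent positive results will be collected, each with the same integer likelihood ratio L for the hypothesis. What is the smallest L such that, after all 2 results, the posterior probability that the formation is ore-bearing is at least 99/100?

Prior odds = 0.087/0.913 = 87/913.
Target odds = 0.99/0.01 = 99.
Need L² ≥ 99 ÷ (87/913) = 30129/29.
32² = 1024 < 30129/29 ≤ 1089 = 33², so L = 33.

33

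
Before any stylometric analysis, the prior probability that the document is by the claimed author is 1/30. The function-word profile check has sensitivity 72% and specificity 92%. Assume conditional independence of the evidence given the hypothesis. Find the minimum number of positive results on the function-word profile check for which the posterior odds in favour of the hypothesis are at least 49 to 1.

4

Prior odds = (1/30)/(29/30) = 1/29.
False-positive rate = 1 − 0.92 = 0.08; likelihood ratio of a positive = 0.72/0.08 = 9.
Target odds = 49.
Require 9ⁿ ≥ 49 ÷ (1/29) = 1421.
9³ = 729 falls short of 1421 but 9⁴ = 6561 reaches it, so n = 4.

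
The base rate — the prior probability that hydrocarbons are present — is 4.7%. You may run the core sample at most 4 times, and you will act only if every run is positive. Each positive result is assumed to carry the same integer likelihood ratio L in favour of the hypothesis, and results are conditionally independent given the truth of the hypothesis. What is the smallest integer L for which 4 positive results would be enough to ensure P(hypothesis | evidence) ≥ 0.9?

4

Prior odds = 0.047/0.953 = 47/953.
Target odds = 0.9/0.1 = 9.
Need L⁴ ≥ 9 ÷ (47/953) = 8577/47.
3⁴ = 81 < 8577/47 ≤ 256 = 4⁴, so L = 4.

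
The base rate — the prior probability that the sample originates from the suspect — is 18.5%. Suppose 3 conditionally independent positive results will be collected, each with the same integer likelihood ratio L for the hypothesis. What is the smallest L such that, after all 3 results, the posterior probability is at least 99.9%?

Prior odds = 0.185/0.815 = 37/163.
Target odds = 0.999/0.001 = 999.
Need L³ ≥ 999 ÷ (37/163) = 4401.
16³ = 4096 < 4401 ≤ 4913 = 17³, so L = 17.

17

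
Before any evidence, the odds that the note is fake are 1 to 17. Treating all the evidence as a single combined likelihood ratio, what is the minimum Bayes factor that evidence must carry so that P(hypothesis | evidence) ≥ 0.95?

323

Prior odds = 1/17.
Target odds = 0.95/0.05 = 19.
Required Bayes factor = 19 ÷ (1/17) = 323.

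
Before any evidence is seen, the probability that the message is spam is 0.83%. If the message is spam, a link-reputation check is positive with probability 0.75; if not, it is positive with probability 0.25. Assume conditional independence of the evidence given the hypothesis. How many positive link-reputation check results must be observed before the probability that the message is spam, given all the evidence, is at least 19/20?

Prior odds = 0.0083/0.9917 = 83/9917.
Likelihood ratio of a positive = 0.75/0.25 = 3.
Target posterior odds = 0.95/0.05 = 19.
Require 3ⁿ ≥ 19 ÷ (83/9917) = 188423/83.
3⁷ = 2187 falls short of 188423/83 but 3⁸ = 6561 reaches it, so n = 8.

8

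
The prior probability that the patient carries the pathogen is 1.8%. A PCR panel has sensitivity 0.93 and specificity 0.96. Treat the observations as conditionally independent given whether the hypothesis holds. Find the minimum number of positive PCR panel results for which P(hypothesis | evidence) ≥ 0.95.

Prior odds: 0.018 ÷ 0.982 = 9/491.
False-positive rate = 1 − 0.96 = 0.04; likelihood ratio of a positive = 0.93/0.04 = 23.25.
Target odds: 0.95 ÷ 0.05 = 19.
Need (9/491) × 23.25ⁿ ≥ 19, i.e. 23.25ⁿ ≥ 9329/9.
23.25² = 540.5625 falls short of 9329/9 but 23.25³ = 804357/64 reaches it, so n = 3.

3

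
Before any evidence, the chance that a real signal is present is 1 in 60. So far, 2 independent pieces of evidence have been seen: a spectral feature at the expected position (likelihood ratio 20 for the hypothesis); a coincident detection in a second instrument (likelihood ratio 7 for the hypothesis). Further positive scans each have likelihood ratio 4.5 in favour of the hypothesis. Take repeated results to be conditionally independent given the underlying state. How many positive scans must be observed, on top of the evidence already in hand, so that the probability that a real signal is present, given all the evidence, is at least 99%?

Prior odds = (1/60)/(59/60) = 1/59.
Combined Bayes factor of the evidence already in hand = 20 × 7 = 140.
Odds after that evidence = (1/59) × 140 = 140/59.
Target odds = 0.99/0.01 = 99.
Need 4.5ⁿ ≥ 99 ÷ (140/59) = 5841/140.
4.5² = 20.25 falls short of 5841/140 but 4.5³ = 91.125 reaches it, so n = 3.

3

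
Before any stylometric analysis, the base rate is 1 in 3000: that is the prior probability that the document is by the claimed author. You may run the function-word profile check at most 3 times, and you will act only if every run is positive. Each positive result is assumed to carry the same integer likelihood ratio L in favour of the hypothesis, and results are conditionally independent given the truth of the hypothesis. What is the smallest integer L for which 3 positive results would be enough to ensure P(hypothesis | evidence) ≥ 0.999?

Prior odds = (1/3000)/(2999/3000) = 1/2999.
Target odds = 0.999/0.001 = 999.
Need L³ ≥ 999 ÷ (1/2999) = 2996001.
144³ = 2985984 < 2996001 ≤ 3048625 = 145³, so L = 145.

145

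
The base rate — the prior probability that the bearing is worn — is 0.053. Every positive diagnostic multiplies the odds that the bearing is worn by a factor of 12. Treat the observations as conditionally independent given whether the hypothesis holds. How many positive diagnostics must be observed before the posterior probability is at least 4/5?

2

Prior odds = 0.053/0.947 = 53/947.
Likelihood ratio per positive diagnostic = 12.
Target posterior odds = 0.8/0.2 = 4.
Require 12ⁿ ≥ 4 ÷ (53/947) = 3788/53.
12¹ = 12 falls short of 3788/53 but 12² = 144 reaches it, so n = 2.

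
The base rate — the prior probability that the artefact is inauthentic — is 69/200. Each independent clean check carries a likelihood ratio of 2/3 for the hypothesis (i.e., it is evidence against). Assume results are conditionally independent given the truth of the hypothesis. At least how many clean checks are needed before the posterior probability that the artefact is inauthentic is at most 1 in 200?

Prior odds = 0.345/0.655 = 69/131.
Likelihood ratio per clean check = 2/3.
Target posterior odds = 0.005/0.995 = 1/199.
Require (2/3)ⁿ ≤ 1/199 ÷ (69/131) = 131/13731.
(2/3)¹¹ = 2048/177147 is still above 131/13731 but (2/3)¹² = 4096/531441 is at or below it, so n = 12.

12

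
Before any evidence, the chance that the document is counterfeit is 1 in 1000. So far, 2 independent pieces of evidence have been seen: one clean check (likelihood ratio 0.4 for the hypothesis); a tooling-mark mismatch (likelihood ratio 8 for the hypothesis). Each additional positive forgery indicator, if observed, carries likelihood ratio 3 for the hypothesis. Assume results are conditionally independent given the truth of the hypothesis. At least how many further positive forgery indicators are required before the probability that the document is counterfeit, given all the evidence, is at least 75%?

7

Prior odds = 0.001/0.999 = 1/999.
Combined Bayes factor of the evidence already in hand = 0.4 × 8 = 3.2.
Odds after that evidence = (1/999) × 3.2 = 16/4995.
Target odds = 0.75/0.25 = 3.
Need 3ⁿ ≥ 3 ÷ (16/4995) = 936.5625.
3⁶ = 729 falls short of 936.5625 but 3⁷ = 2187 reaches it, so n = 7.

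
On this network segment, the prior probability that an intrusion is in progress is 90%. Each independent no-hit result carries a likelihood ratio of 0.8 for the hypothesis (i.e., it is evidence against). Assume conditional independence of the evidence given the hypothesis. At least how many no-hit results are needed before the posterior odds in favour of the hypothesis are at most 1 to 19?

24

Prior odds = 0.9/0.1 = 9.
Likelihood ratio per no-hit result = 0.8.
Target odds = 1/19.
Require 0.8ⁿ ≤ 1/19 ÷ 9 = 1/171.
0.8²³ ≈0.00590296 is still above 1/171 but 0.8²⁴ ≈0.00472237 is at or below it, so n = 24.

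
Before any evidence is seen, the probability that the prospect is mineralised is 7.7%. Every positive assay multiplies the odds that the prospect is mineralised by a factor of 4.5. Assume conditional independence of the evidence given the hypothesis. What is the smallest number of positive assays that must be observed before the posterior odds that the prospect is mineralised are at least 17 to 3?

Prior odds = 0.077/0.923 = 77/923.
Likelihood ratio per positive assay = 4.5.
Target odds = 17/3.
Need (77/923) × 4.5ⁿ ≥ 17/3, i.e. 4.5ⁿ ≥ 15691/231.
4.5² = 20.25 falls short of 15691/231 but 4.5³ = 91.125 reaches it, so n = 3.

3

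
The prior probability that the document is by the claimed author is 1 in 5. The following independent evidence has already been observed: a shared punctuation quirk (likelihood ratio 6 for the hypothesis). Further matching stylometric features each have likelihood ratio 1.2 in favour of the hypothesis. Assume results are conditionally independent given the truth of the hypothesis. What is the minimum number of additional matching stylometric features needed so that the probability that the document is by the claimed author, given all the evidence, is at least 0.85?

8

Prior odds = 0.2/0.8 = 0.25.
Bayes factor of the evidence already in hand = 6.
Odds after that evidence = 0.25 × 6 = 1.5.
Target odds = 0.85/0.15 = 17/3.
Need 1.2ⁿ ≥ 17/3 ÷ 1.5 = 34/9.
1.2⁷ = 279936/78125 falls short of 34/9 but 1.2⁸ = 1679616/390625 reaches it, so n = 8.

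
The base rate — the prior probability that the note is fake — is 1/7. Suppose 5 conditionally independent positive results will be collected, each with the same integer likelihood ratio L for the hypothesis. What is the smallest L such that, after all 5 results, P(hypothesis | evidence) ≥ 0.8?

2

Prior odds = (1/7)/(6/7) = 1/6.
Target odds = 0.8/0.2 = 4.
Need L⁵ ≥ 4 ÷ (1/6) = 24.
1⁵ = 1 < 24 ≤ 32 = 2⁵, so L = 2.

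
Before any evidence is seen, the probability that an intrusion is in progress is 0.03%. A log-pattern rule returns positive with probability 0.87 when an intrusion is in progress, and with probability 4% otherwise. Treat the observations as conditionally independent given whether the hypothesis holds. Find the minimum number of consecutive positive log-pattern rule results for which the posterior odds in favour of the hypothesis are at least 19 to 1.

Prior odds = 0.0003/0.9997 = 3/9997.
Likelihood ratio of a positive result = 0.87/0.04 = 21.75.
Target odds = 19.
Need (3/9997) × 21.75ⁿ ≥ 19, i.e. 21.75ⁿ ≥ 189943/3.
21.75³ = 658503/64 falls short of 189943/3 but 21.75⁴ = 57289761/256 reaches it, so n = 4.

4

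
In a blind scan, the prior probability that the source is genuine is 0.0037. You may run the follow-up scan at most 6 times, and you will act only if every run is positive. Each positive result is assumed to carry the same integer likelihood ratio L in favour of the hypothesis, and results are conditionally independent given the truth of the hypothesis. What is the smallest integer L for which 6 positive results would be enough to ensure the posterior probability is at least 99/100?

6

Prior odds = 0.0037/0.9963 = 37/9963.
Target odds = 0.99/0.01 = 99.
Need L⁶ ≥ 99 ÷ (37/9963) = 986337/37.
5⁶ = 15625 < 986337/37 ≤ 46656 = 6⁶, so L = 6.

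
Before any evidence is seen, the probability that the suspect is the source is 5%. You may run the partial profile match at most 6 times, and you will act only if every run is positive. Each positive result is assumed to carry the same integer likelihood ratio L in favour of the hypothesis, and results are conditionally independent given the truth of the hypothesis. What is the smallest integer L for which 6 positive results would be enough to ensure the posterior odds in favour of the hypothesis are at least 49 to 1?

Prior odds = 0.05/0.95 = 1/19.
Target odds = 49.
Need L⁶ ≥ 49 ÷ (1/19) = 931.
3⁶ = 729 < 931 ≤ 4096 = 4⁶, so L = 4.

4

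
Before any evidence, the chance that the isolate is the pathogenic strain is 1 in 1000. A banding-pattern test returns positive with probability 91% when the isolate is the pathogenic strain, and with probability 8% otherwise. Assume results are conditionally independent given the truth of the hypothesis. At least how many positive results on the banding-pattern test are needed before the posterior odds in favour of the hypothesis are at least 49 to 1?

5

Prior odds: 0.001 ÷ 0.999 = 1/999.
Likelihood ratio of a positive result = 0.91/0.08 = 11.375.
Target odds = 49.
Require 11.375ⁿ ≥ 49 ÷ (1/999) = 48951.
11.375⁴ = 68574961/4096 falls short of 48951 but 11.375⁵ ≈190439 reaches it, so n = 5.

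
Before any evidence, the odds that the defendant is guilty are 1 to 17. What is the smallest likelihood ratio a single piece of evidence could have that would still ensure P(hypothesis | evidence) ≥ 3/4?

51

Prior odds = 1/17.
Target odds = 0.75/0.25 = 3.
Required Bayes factor = 3 ÷ (1/17) = 51.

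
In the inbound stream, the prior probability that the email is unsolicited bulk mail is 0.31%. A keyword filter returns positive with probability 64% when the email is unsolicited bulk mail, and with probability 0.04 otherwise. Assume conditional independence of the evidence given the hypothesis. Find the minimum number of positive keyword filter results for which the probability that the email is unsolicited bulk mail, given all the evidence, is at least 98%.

Prior odds: 0.0031 ÷ 0.9969 = 31/9969.
Likelihood ratio of a positive result = 0.64/0.04 = 16.
Target posterior odds = 0.98/0.02 = 49.
Need (31/9969) × 16ⁿ ≥ 49, i.e. 16ⁿ ≥ 488481/31.
16³ = 4096 falls short of 488481/31 but 16⁴ = 65536 reaches it, so n = 4.

4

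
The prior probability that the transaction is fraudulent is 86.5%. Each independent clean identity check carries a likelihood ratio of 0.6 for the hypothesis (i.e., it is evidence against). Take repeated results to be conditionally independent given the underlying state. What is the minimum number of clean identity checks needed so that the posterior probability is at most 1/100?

Prior odds: 0.865 ÷ 0.135 = 173/27.
Likelihood ratio per clean identity check = 0.6.
Target posterior odds = 0.01/0.99 = 1/99.
Need (173/27) × 0.6ⁿ ≤ 1/99, i.e. 0.6ⁿ ≤ 3/1903.
0.6¹² = 531441/244140625 is still above 3/1903 but 0.6¹³ ≈0.00130607 is at or below it, so n = 13.

13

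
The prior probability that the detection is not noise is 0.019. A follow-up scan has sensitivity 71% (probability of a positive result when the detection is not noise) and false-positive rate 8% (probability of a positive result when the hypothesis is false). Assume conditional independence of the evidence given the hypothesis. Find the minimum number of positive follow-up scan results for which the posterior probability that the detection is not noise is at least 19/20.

Prior odds: 0.019 ÷ 0.981 = 19/981.
Likelihood ratio of a positive result = 0.71/0.08 = 8.875.
Target odds: 0.95 ÷ 0.05 = 19.
Need (19/981) × 8.875ⁿ ≥ 19, i.e. 8.875ⁿ ≥ 981.
8.875³ = 357911/512 falls short of 981 but 8.875⁴ = 25411681/4096 reaches it, so n = 4.

4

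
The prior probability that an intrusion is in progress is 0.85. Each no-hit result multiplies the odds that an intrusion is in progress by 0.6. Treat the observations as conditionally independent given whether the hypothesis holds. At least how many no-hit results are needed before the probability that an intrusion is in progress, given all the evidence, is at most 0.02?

Prior odds: 0.85 ÷ 0.15 = 17/3.
Likelihood ratio per no-hit result = 0.6.
Target odds: 0.02 ÷ 0.98 = 1/49.
Require 0.6ⁿ ≤ 1/49 ÷ (17/3) = 3/833.
0.6¹¹ = 177147/48828125 is still above 3/833 but 0.6¹² = 531441/244140625 is at or below it, so n = 12.

12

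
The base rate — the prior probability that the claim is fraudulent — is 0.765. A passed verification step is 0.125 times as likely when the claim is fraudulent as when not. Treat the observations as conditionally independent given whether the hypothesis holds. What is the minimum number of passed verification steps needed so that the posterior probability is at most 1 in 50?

Prior odds: 0.765 ÷ 0.235 = 153/47.
Likelihood ratio per passed verification step = 0.125.
Target odds: 0.02 ÷ 0.98 = 1/49.
Require 0.125ⁿ ≤ 1/49 ÷ (153/47) = 47/7497.
0.125² = 0.015625 is still above 47/7497 but 0.125³ = 0.001953125 is at or below it, so n = 3.

3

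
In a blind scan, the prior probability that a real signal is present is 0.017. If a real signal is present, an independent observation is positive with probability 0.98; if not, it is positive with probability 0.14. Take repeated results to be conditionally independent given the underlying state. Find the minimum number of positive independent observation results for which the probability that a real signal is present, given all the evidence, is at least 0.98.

5

Prior odds = 0.017/0.983 = 17/983.
Likelihood ratio of a positive = 0.98/0.14 = 7.
Target posterior odds = 0.98/0.02 = 49.
Require 7ⁿ ≥ 49 ÷ (17/983) = 48167/17.
7⁴ = 2401 falls short of 48167/17 but 7⁵ = 16807 reaches it, so n = 5.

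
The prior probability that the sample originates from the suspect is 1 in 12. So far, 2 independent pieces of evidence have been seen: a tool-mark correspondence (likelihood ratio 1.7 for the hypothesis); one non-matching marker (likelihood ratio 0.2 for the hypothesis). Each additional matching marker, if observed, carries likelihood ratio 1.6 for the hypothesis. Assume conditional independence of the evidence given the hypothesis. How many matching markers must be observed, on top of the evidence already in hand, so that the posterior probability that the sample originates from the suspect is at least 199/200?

Prior odds = (1/12)/(11/12) = 1/11.
Combined Bayes factor of the evidence already in hand = 1.7 × 0.2 = 0.34.
Odds after that evidence = (1/11) × 0.34 = 17/550.
Target odds = 0.995/0.005 = 199.
Need 1.6ⁿ ≥ 199 ÷ (17/550) = 109450/17.
1.6¹⁸ ≈4722.37 falls short of 109450/17 but 1.6¹⁹ ≈7555.79 reaches it, so n = 19.

19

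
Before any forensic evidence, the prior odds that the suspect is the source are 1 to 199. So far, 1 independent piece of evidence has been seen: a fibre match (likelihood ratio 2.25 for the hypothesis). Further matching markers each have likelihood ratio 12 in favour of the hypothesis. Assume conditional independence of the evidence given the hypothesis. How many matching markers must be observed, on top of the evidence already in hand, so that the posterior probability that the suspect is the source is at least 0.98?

Prior odds = 1/199.
Bayes factor of the evidence already in hand = 2.25.
Odds after that evidence = (1/199) × 2.25 = 9/796.
Target odds = 0.98/0.02 = 49.
Need 12ⁿ ≥ 49 ÷ (9/796) = 39004/9.
12³ = 1728 falls short of 39004/9 but 12⁴ = 20736 reaches it, so n = 4.

4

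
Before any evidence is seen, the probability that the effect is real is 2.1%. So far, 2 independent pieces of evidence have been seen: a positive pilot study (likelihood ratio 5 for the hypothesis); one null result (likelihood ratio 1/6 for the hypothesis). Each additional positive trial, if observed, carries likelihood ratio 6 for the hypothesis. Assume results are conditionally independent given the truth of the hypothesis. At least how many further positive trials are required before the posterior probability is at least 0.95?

4

Prior odds = 0.021/0.979 = 21/979.
Combined Bayes factor of the evidence already in hand = 5 × (1/6) = 5/6.
Odds after that evidence = (21/979) × 5/6 = 35/1958.
Target odds = 0.95/0.05 = 19.
Need 6ⁿ ≥ 19 ÷ (35/1958) = 37202/35.
6³ = 216 falls short of 37202/35 but 6⁴ = 1296 reaches it, so n = 4.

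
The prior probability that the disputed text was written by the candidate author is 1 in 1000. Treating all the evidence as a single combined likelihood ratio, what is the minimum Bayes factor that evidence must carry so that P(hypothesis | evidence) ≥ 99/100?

Prior odds = 0.001/0.999 = 1/999.
Target odds = 0.99/0.01 = 99.
Required Bayes factor = 99 ÷ (1/999) = 98901.

98901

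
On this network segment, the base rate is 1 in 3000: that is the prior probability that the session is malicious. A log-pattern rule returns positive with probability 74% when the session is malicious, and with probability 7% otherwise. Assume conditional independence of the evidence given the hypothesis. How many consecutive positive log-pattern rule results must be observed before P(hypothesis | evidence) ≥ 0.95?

5

Prior odds = (1/3000)/(2999/3000) = 1/2999.
Likelihood ratio of a positive result = 0.74/0.07 = 74/7.
Target odds: 0.95 ÷ 0.05 = 19.
Need (1/2999) × (74/7)ⁿ ≥ 19, i.e. (74/7)ⁿ ≥ 56981.
(74/7)⁴ = 29986576/2401 falls short of 56981 but (74/7)⁵ ≈132029 reaches it, so n = 5.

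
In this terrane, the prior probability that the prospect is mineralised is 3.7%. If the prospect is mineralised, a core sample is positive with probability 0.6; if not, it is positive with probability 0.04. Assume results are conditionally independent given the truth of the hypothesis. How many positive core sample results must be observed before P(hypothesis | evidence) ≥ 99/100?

3

Prior odds: 0.037 ÷ 0.963 = 37/963.
Likelihood ratio of a positive = 0.6/0.04 = 15.
Target posterior odds = 0.99/0.01 = 99.
Need (37/963) × 15ⁿ ≥ 99, i.e. 15ⁿ ≥ 95337/37.
15² = 225 falls short of 95337/37 but 15³ = 3375 reaches it, so n = 3.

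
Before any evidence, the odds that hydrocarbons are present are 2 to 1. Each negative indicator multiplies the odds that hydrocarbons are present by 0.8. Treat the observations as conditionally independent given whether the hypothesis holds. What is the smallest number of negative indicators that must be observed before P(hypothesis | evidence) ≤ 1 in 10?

Prior odds = 2.
Likelihood ratio per negative indicator = 0.8.
Target odds: 0.1 ÷ 0.9 = 1/9.
Require 0.8ⁿ ≤ 1/9 ÷ 2 = 1/18.
0.8¹² = 16777216/244140625 is still above 1/18 but 0.8¹³ ≈0.0549756 is at or below it, so n = 13.

13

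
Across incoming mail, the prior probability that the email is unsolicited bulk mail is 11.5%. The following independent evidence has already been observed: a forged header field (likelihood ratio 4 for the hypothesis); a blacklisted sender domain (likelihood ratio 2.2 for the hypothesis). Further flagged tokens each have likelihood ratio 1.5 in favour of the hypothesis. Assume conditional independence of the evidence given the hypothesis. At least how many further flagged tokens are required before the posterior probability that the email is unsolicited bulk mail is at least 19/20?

7

Prior odds = 0.115/0.885 = 23/177.
Combined Bayes factor of the evidence already in hand = 4 × 2.2 = 8.8.
Odds after that evidence = (23/177) × 8.8 = 1012/885.
Target odds = 0.95/0.05 = 19.
Need 1.5ⁿ ≥ 19 ÷ (1012/885) = 16815/1012.
1.5⁶ = 11.390625 falls short of 16815/1012 but 1.5⁷ = 17.0859375 reaches it, so n = 7.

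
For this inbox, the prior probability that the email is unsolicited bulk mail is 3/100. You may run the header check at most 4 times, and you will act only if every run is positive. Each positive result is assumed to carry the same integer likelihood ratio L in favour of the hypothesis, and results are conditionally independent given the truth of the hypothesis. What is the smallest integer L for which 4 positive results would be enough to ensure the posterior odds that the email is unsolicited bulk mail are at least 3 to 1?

Prior odds = 0.03/0.97 = 3/97.
Target odds = 3.
Need L⁴ ≥ 3 ÷ (3/97) = 97.
3⁴ = 81 < 97 ≤ 256 = 4⁴, so L = 4.

4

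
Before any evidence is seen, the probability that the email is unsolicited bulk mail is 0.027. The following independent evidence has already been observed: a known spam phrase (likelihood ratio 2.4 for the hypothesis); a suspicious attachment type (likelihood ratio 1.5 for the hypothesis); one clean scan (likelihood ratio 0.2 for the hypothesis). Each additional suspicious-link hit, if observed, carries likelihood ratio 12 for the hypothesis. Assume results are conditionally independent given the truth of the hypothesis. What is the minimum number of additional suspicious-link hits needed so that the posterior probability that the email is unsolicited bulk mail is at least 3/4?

3

Prior odds = 0.027/0.973 = 27/973.
Combined Bayes factor of the evidence already in hand = 2.4 × 1.5 × 0.2 = 0.72.
Odds after that evidence = (27/973) × 0.72 = 486/24325.
Target odds = 0.75/0.25 = 3.
Need 12ⁿ ≥ 3 ÷ (486/24325) = 24325/162.
12² = 144 falls short of 24325/162 but 12³ = 1728 reaches it, so n = 3.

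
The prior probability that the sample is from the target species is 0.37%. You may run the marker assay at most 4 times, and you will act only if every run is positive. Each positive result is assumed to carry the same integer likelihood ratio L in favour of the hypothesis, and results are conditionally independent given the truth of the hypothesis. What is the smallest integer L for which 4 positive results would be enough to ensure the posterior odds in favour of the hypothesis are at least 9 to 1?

8

Prior odds = 0.0037/0.9963 = 37/9963.
Target odds = 9.
Need L⁴ ≥ 9 ÷ (37/9963) = 89667/37.
7⁴ = 2401 < 89667/37 ≤ 4096 = 8⁴, so L = 8.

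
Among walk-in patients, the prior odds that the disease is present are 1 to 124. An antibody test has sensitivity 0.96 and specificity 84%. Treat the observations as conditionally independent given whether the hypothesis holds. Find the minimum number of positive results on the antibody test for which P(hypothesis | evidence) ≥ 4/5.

4

Prior odds = 1/124.
False-positive rate = 1 − 0.84 = 0.16; likelihood ratio of a positive = 0.96/0.16 = 6.
Target posterior odds = 0.8/0.2 = 4.
Need (1/124) × 6ⁿ ≥ 4, i.e. 6ⁿ ≥ 496.
6³ = 216 falls short of 496 but 6⁴ = 1296 reaches it, so n = 4.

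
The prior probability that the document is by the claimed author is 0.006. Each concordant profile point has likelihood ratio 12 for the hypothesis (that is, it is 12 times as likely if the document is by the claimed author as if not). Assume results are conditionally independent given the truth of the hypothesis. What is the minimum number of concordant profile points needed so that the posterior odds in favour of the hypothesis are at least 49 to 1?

4

Prior odds = 0.006/0.994 = 3/497.
Likelihood ratio per concordant profile point = 12.
Target odds = 49.
Require 12ⁿ ≥ 49 ÷ (3/497) = 24353/3.
12³ = 1728 falls short of 24353/3 but 12⁴ = 20736 reaches it, so n = 4.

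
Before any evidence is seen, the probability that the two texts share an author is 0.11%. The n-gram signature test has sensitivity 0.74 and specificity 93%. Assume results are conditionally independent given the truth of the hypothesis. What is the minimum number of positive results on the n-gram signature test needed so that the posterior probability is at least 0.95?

Prior odds = 0.0011/0.9989 = 11/9989.
False-positive rate = 1 − 0.93 = 0.07; likelihood ratio of a positive = 0.74/0.07 = 74/7.
Target posterior odds = 0.95/0.05 = 19.
Require (74/7)ⁿ ≥ 19 ÷ (11/9989) = 189791/11.
(74/7)⁴ = 29986576/2401 falls short of 189791/11 but (74/7)⁵ ≈132029 reaches it, so n = 5.

5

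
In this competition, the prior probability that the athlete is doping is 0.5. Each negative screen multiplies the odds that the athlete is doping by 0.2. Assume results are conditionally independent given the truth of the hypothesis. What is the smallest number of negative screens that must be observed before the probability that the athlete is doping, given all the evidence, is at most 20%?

1

Prior odds = 0.5/0.5 = 1.
Likelihood ratio per negative screen = 0.2.
Target posterior odds = 0.2/0.8 = 0.25.
Need 1 × 0.2ⁿ ≤ 0.25, i.e. 0.2ⁿ ≤ 0.25.
0.2¹ = 0.2, which is already at or below the required 0.25; so n = 1.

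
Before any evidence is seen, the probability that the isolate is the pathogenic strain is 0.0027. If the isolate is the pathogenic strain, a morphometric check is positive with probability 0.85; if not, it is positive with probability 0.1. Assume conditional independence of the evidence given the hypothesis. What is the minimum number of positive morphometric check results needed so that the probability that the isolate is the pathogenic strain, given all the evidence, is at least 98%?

5

Prior odds = 0.0027/0.9973 = 27/9973.
Likelihood ratio of a positive = 0.85/0.1 = 8.5.
Target posterior odds = 0.98/0.02 = 49.
Require 8.5ⁿ ≥ 49 ÷ (27/9973) = 488677/27.
8.5⁴ = 5220.0625 falls short of 488677/27 but 8.5⁵ = 44370.53125 reaches it, so n = 5.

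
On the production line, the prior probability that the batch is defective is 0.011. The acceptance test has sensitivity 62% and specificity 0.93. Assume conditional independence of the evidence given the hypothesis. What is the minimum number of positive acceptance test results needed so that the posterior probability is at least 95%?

Prior odds = 0.011/0.989 = 11/989.
False-positive rate = 1 − 0.93 = 0.07; likelihood ratio of a positive = 0.62/0.07 = 62/7.
Target odds: 0.95 ÷ 0.05 = 19.
Require (62/7)ⁿ ≥ 19 ÷ (11/989) = 18791/11.
(62/7)³ = 238328/343 falls short of 18791/11 but (62/7)⁴ = 14776336/2401 reaches it, so n = 4.

4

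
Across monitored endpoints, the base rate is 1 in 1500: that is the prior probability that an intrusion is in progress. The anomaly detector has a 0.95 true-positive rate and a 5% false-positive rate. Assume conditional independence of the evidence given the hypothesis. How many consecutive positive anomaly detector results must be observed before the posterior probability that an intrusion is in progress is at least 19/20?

4

Prior odds: (1/1500) ÷ (1499/1500) = 1/1499.
Likelihood ratio of a positive result = 0.95/0.05 = 19.
Target odds: 0.95 ÷ 0.05 = 19.
Require 19ⁿ ≥ 19 ÷ (1/1499) = 28481.
19³ = 6859 falls short of 28481 but 19⁴ = 130321 reaches it, so n = 4.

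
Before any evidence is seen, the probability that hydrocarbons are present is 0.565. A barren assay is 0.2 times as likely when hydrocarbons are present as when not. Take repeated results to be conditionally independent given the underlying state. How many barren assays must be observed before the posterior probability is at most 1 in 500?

Prior odds: 0.565 ÷ 0.435 = 113/87.
Likelihood ratio per barren assay = 0.2.
Target odds: 0.002 ÷ 0.998 = 1/499.
Require 0.2ⁿ ≤ 1/499 ÷ (113/87) = 87/56387.
0.2⁴ = 0.0016 is still above 87/56387 but 0.2⁵ = 0.00032 is at or below it, so n = 5.

5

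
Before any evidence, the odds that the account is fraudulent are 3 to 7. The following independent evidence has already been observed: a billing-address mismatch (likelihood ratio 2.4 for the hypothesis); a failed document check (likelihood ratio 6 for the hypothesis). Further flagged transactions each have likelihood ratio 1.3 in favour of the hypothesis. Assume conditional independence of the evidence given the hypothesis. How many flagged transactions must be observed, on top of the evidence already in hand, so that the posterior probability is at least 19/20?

Prior odds = 3/7.
Combined Bayes factor of the evidence already in hand = 2.4 × 6 = 14.4.
Odds after that evidence = (3/7) × 14.4 = 216/35.
Target odds = 0.95/0.05 = 19.
Need 1.3ⁿ ≥ 19 ÷ (216/35) = 665/216.
1.3⁴ = 2.8561 falls short of 665/216 but 1.3⁵ = 371293/100000 reaches it, so n = 5.

5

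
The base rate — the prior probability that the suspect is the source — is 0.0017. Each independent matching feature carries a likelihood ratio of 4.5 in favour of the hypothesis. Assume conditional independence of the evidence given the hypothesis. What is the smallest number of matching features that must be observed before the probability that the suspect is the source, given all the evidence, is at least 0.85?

Prior odds = 0.0017/0.9983 = 17/9983.
Likelihood ratio per matching feature = 4.5.
Target odds: 0.85 ÷ 0.15 = 17/3.
Require 4.5ⁿ ≥ 17/3 ÷ (17/9983) = 9983/3.
4.5⁵ = 1845.28125 falls short of 9983/3 but 4.5⁶ = 8303.765625 reaches it, so n = 6.

6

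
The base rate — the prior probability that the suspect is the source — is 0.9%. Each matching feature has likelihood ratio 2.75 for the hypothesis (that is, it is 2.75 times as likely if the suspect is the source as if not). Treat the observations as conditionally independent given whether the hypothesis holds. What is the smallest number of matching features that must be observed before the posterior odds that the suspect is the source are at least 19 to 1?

8

Prior odds: 0.009 ÷ 0.991 = 9/991.
Likelihood ratio per matching feature = 2.75.
Target odds = 19.
Need (9/991) × 2.75ⁿ ≥ 19, i.e. 2.75ⁿ ≥ 18829/9.
2.75⁷ = 19487171/16384 falls short of 18829/9 but 2.75⁸ = 214358881/65536 reaches it, so n = 8.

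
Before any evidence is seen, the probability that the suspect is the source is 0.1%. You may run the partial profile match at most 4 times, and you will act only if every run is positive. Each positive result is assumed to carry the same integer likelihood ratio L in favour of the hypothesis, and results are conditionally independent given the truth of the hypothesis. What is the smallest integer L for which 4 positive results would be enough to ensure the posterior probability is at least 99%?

18

Prior odds = 0.001/0.999 = 1/999.
Target odds = 0.99/0.01 = 99.
Need L⁴ ≥ 99 ÷ (1/999) = 98901.
17⁴ = 83521 < 98901 ≤ 104976 = 18⁴, so L = 18.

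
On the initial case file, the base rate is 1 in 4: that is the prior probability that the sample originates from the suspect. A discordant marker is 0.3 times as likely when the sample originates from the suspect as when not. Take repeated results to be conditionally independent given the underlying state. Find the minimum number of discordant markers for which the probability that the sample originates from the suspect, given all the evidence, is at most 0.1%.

Prior odds: 0.25 ÷ 0.75 = 1/3.
Likelihood ratio per discordant marker = 0.3.
Target odds: 0.001 ÷ 0.999 = 1/999.
Need (1/3) × 0.3ⁿ ≤ 1/999, i.e. 0.3ⁿ ≤ 1/333.
0.3⁴ = 0.0081 is still above 1/333 but 0.3⁵ = 243/100000 is at or below it, so n = 5.

5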